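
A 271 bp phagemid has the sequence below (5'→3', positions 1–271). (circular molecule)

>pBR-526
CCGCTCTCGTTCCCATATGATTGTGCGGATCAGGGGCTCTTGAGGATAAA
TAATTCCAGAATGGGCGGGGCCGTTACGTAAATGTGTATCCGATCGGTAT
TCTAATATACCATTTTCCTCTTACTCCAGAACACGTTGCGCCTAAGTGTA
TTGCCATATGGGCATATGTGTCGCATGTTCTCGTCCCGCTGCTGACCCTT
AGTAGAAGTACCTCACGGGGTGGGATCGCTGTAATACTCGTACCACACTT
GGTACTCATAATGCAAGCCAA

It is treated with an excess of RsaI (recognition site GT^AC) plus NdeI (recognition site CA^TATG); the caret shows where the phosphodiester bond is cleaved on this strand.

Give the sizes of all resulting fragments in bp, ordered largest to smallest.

141, 45, 33, 32, 12, 8 bp

RsaI sites (GTAC) start at positions 208, 240, 252.
RsaI cuts after base 2 of each site, so after positions 209, 241, 253.
NdeI sites (CATATG) start at positions 14, 155, 163.
NdeI cuts after base 2 of each site, so after positions 15, 156, 164.
Combined cut positions: 15, 156, 164, 209, 241, 253.
Circular molecule, 6 cuts → 6 fragments:
  16–156 → 141 bp
  157–164 → 8 bp
  165–209 → 45 bp
  210–241 → 32 bp
  242–253 → 12 bp
  254–271 then 1–15 → 18 + 15 = 33 bp
Sorted largest to smallest: 141, 45, 33, 32, 12, 8 bp.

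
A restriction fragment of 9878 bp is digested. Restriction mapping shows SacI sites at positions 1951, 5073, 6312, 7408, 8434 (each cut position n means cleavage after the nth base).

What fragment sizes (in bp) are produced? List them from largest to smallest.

Linear molecule, 5 cuts → 6 fragments:
  1951 − 0 = 1951 bp
  5073 − 1951 = 3122 bp
  6312 − 5073 = 1239 bp
  7408 − 6312 = 1096 bp
  8434 − 7408 = 1026 bp
  9878 − 8434 = 1444 bp
Sorted largest to smallest: 3122, 1951, 1444, 1239, 1096, 1026 bp.

3122, 1951, 1444, 1239, 1096, 1026 bp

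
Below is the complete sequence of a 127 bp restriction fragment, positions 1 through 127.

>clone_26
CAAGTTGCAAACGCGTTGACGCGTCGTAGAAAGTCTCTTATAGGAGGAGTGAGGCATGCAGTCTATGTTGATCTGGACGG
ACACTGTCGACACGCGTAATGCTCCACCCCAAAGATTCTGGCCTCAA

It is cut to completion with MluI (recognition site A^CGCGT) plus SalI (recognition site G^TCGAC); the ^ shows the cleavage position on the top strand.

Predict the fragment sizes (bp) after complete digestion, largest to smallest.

MluI sites (ACGCGT) start at positions 11, 19, 92.
MluI cuts after the first base of each site, so after positions 11, 19, 92.
The SalI site (GTCGAC) starts at position 86.
SalI cuts after the first base of each site, so after position 86.
Combined cut positions: 11, 19, 86, 92.
Linear molecule, 4 cuts → 5 fragments:
  1–11 → 11 bp
  12–19 → 8 bp
  20–86 → 67 bp
  87–92 → 6 bp
  93–127 → 35 bp
Sorted largest to smallest: 67, 35, 11, 8, 6 bp.

67, 35, 11, 8, 6 bp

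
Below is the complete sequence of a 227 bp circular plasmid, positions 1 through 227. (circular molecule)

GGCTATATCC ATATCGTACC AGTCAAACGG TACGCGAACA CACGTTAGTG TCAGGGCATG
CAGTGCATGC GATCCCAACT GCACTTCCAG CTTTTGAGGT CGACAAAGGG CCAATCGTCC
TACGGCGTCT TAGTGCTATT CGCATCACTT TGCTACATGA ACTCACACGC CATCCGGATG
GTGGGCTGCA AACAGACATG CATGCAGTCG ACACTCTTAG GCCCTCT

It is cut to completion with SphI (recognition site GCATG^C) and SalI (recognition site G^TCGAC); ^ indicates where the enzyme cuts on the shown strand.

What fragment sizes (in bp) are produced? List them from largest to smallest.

105, 80, 30, 9, 3 bp

SphI sites (GCATGC) start at positions 56, 65, 200.
SphI cuts after base 5 of each site (before the last base), so after positions 60, 69, 204.
SalI sites (GTCGAC) start at positions 99, 207.
SalI cuts after the first base of each site, so after positions 99, 207.
Combined cut positions: 60, 69, 99, 204, 207.
Circular molecule, 5 cuts → 5 fragments:
  61–69 → 9 bp
  70–99 → 30 bp
  100–204 → 105 bp
  205–207 → 3 bp
  208–227 then 1–60 → 20 + 60 = 80 bp
Sorted largest to smallest: 105, 80, 30, 9, 3 bp.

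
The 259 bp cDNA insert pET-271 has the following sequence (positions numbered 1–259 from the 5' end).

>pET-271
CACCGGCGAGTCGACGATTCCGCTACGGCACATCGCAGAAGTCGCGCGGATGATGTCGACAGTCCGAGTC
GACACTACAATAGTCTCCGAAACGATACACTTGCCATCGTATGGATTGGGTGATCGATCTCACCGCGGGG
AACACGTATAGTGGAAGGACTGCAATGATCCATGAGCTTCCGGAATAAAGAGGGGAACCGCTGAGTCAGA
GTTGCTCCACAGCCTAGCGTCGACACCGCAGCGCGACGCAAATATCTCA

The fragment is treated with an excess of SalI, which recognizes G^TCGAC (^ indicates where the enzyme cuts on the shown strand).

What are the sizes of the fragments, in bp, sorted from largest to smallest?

161, 45, 30, 13, 10 bp

SalI sites (GTCGAC) start at positions 10, 55, 68, 229.
SalI cuts after the first base of each site, so after positions 10, 55, 68, 229.
Linear molecule, 4 cuts → 5 fragments:
  1–10 → 10 bp
  11–55 → 45 bp
  56–68 → 13 bp
  69–229 → 161 bp
  230–259 → 30 bp
Sorted largest to smallest: 161, 45, 30, 13, 10 bp.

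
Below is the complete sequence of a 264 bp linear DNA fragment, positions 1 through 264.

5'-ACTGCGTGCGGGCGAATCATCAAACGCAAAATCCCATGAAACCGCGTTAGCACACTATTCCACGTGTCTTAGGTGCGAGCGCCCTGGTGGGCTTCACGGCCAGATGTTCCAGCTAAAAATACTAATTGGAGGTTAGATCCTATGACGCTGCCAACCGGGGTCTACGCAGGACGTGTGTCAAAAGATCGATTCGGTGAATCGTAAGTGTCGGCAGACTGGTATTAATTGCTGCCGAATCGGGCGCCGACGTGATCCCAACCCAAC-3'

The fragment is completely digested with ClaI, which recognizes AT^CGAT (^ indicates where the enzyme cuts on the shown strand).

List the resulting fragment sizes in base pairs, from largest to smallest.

The ClaI site (ATCGAT) starts at position 185.
ClaI cuts after base 2 of each site, so after position 186.
Linear molecule, 1 cut → 2 fragments:
  1–186 → 186 bp
  187–264 → 78 bp
Sorted largest to smallest: 186, 78 bp.

186, 78 bp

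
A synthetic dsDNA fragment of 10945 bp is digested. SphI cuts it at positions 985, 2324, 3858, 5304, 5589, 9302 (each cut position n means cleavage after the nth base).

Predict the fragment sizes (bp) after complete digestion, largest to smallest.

Linear molecule, 6 cuts → 7 fragments:
  985 − 0 = 985 bp
  2324 − 985 = 1339 bp
  3858 − 2324 = 1534 bp
  5304 − 3858 = 1446 bp
  5589 − 5304 = 285 bp
  9302 − 5589 = 3713 bp
  10945 − 9302 = 1643 bp
Sorted largest to smallest: 3713, 1643, 1534, 1446, 1339, 985, 285 bp.

3713, 1643, 1534, 1446, 1339, 985, 285 bp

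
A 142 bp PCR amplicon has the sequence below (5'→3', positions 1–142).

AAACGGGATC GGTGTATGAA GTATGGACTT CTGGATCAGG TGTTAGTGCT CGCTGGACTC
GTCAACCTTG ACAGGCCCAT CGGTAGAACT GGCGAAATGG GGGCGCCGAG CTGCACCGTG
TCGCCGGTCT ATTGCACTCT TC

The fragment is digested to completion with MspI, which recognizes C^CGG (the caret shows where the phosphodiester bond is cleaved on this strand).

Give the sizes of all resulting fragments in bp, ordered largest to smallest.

The MspI site (CCGG) starts at position 124.
MspI cuts after the first base of each site, so after position 124.
Linear molecule, 1 cut → 2 fragments:
  1–124 → 124 bp
  125–142 → 18 bp
Sorted largest to smallest: 124, 18 bp.

124, 18 bp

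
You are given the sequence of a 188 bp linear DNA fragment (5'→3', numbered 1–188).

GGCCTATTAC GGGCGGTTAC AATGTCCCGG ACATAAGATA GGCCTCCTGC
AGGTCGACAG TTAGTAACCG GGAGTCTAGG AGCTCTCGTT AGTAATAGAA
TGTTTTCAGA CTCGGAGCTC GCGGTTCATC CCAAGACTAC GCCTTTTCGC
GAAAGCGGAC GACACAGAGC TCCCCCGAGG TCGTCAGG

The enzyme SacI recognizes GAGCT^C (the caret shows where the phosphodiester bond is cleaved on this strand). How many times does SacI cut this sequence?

3

GAGCTC occurs starting at positions 80, 115, 167.
SacI cuts at 3 sites.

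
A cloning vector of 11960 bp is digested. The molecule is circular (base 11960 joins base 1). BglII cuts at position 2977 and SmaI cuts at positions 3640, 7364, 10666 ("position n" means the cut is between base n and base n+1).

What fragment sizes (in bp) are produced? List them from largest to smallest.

Combined cut positions (sorted): 2977, 3640, 7364, 10666.
Circular molecule, 4 cuts → 4 fragments:
  3640 − 2977 = 663 bp
  7364 − 3640 = 3724 bp
  10666 − 7364 = 3302 bp
  wrap: 11960 − 10666 + 2977 = 4271 bp
Sorted largest to smallest: 4271, 3724, 3302, 663 bp.

4271, 3724, 3302, 663 bp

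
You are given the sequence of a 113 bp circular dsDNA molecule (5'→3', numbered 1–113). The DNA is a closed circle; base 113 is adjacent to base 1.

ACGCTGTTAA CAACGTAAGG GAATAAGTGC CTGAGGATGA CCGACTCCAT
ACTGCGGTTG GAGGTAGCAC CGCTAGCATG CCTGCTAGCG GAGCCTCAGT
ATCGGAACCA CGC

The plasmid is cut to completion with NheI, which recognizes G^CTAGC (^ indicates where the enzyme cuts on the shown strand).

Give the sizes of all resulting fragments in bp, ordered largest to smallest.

101, 12 bp

NheI sites (GCTAGC) start at positions 72, 84.
NheI cuts after the first base of each site, so after positions 72, 84.
Circular molecule, 2 cuts → 2 fragments:
  73–84 → 12 bp
  85–113 then 1–72 → 29 + 72 = 101 bp
Sorted largest to smallest: 101, 12 bp.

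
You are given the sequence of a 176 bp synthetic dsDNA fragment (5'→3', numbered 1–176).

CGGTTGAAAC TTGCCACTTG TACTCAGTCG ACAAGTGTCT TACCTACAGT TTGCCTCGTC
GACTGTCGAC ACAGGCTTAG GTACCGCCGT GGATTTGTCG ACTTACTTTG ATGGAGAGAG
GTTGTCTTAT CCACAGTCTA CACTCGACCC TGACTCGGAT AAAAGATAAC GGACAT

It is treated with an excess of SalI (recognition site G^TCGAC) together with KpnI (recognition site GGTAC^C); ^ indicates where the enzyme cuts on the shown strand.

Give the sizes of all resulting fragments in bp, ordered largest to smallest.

79, 31, 27, 19, 13, 7 bp

SalI sites (GTCGAC) start at positions 27, 58, 65, 97.
SalI cuts after the first base of each site, so after positions 27, 58, 65, 97.
The KpnI site (GGTACC) starts at position 80.
KpnI cuts after base 5 of each site (before the last base), so after position 84.
Combined cut positions: 27, 58, 65, 84, 97.
Linear molecule, 5 cuts → 6 fragments:
  1–27 → 27 bp
  28–58 → 31 bp
  59–65 → 7 bp
  66–84 → 19 bp
  85–97 → 13 bp
  98–176 → 79 bp
Sorted largest to smallest: 79, 31, 27, 19, 13, 7 bp.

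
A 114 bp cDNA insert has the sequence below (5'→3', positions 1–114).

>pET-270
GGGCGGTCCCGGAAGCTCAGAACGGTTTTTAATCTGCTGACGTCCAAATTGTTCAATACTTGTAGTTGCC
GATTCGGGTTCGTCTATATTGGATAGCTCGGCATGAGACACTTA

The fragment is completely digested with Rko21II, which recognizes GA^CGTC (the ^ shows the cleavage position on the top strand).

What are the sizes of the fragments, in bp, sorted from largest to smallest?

74, 40 bp

The Rko21II site (GACGTC) starts at position 39.
Rko21II cuts after base 2 of each site, so after position 40.
Linear molecule, 1 cut → 2 fragments:
  1–40 → 40 bp
  41–114 → 74 bp
Sorted largest to smallest: 74, 40 bp.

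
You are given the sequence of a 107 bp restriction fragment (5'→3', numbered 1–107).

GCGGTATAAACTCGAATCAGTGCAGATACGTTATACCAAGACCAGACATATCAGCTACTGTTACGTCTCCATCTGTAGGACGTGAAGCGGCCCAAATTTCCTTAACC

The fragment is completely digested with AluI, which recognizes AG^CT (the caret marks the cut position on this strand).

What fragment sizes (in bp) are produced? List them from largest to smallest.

54, 53 bp

The AluI site (AGCT) starts at position 53.
AluI cuts after base 2 of each site, so after position 54.
Linear molecule, 1 cut → 2 fragments:
  1–54 → 54 bp
  55–107 → 53 bp
Sorted largest to smallest: 54, 53 bp.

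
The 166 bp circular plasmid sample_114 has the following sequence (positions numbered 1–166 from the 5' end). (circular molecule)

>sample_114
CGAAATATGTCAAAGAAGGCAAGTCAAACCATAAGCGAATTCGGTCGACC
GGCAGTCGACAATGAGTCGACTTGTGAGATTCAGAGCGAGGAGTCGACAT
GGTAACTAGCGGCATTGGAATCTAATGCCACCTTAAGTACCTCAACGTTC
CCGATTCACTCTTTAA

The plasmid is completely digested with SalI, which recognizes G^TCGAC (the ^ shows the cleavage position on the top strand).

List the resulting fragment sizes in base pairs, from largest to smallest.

SalI sites (GTCGAC) start at positions 44, 55, 66, 93.
SalI cuts after the first base of each site, so after positions 44, 55, 66, 93.
Circular molecule, 4 cuts → 4 fragments:
  45–55 → 11 bp
  56–66 → 11 bp
  67–93 → 27 bp
  94–166 then 1–44 → 73 + 44 = 117 bp
Sorted largest to smallest: 117, 27, 11, 11 bp.

117, 27, 11, 11 bp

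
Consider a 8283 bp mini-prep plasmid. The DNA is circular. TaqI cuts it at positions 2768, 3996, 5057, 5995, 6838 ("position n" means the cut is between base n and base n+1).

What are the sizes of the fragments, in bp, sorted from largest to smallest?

Circular molecule, 5 cuts → 5 fragments:
  3996 − 2768 = 1228 bp
  5057 − 3996 = 1061 bp
  5995 − 5057 = 938 bp
  6838 − 5995 = 843 bp
  wrap: 8283 − 6838 + 2768 = 4213 bp
Sorted largest to smallest: 4213, 1228, 1061, 938, 843 bp.

4213, 1228, 1061, 938, 843 bp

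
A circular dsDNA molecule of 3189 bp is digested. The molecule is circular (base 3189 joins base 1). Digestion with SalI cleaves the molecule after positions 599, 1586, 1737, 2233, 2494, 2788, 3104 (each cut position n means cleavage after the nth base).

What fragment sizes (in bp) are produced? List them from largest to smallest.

987, 684, 496, 316, 294, 261, 151 bp

Circular molecule, 7 cuts → 7 fragments:
  1586 − 599 = 987 bp
  1737 − 1586 = 151 bp
  2233 − 1737 = 496 bp
  2494 − 2233 = 261 bp
  2788 − 2494 = 294 bp
  3104 − 2788 = 316 bp
  wrap: 3189 − 3104 + 599 = 684 bp
Sorted largest to smallest: 987, 684, 496, 316, 294, 261, 151 bp.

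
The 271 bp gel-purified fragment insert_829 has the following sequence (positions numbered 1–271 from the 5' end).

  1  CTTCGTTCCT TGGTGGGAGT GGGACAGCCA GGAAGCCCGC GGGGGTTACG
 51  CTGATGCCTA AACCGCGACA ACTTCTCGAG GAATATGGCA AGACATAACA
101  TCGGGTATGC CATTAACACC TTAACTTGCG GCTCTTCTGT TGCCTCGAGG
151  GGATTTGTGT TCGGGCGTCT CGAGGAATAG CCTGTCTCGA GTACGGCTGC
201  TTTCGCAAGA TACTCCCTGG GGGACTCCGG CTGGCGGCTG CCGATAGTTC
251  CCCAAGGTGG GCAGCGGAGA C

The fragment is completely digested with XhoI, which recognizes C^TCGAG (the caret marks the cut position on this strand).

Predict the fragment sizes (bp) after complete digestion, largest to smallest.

85, 75, 69, 25, 17 bp

XhoI sites (CTCGAG) start at positions 75, 144, 169, 186.
XhoI cuts after the first base of each site, so after positions 75, 144, 169, 186.
Linear molecule, 4 cuts → 5 fragments:
  1–75 → 75 bp
  76–144 → 69 bp
  145–169 → 25 bp
  170–186 → 17 bp
  187–271 → 85 bp
Sorted largest to smallest: 85, 75, 69, 25, 17 bp.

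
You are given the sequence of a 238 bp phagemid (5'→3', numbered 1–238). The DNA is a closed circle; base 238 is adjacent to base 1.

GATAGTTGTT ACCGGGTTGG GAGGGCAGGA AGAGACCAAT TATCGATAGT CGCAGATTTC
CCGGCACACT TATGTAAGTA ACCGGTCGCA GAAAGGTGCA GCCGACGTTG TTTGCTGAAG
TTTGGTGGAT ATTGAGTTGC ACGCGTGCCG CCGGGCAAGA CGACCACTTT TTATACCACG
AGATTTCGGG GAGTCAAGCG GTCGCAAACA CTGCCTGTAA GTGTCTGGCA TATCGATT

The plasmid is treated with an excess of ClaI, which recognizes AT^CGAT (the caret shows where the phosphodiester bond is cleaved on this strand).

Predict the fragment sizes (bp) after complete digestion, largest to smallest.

ClaI sites (ATCGAT) start at positions 42, 232.
ClaI cuts after base 2 of each site, so after positions 43, 233.
Circular molecule, 2 cuts → 2 fragments:
  44–233 → 190 bp
  234–238 then 1–43 → 5 + 43 = 48 bp
Sorted largest to smallest: 190, 48 bp.

190, 48 bp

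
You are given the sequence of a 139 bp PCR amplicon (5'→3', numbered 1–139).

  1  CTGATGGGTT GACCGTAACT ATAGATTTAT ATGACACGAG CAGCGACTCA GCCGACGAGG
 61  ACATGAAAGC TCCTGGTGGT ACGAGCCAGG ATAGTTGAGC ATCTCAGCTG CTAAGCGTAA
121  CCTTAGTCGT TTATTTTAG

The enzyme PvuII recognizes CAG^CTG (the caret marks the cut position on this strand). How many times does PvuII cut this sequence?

CAGCTG occurs starting at position 105.
PvuII cuts at 1 site.

1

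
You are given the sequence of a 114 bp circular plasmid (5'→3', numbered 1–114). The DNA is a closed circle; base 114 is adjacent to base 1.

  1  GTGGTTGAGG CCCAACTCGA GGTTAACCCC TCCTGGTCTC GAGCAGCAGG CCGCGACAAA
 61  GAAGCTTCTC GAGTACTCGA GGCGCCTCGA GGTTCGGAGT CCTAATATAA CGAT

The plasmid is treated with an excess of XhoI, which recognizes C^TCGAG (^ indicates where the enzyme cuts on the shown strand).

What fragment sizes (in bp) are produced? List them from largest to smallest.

44, 30, 22, 10, 8 bp

XhoI sites (CTCGAG) start at positions 16, 38, 68, 76, 86.
XhoI cuts after the first base of each site, so after positions 16, 38, 68, 76, 86.
Circular molecule, 5 cuts → 5 fragments:
  17–38 → 22 bp
  39–68 → 30 bp
  69–76 → 8 bp
  77–86 → 10 bp
  87–114 then 1–16 → 28 + 16 = 44 bp
Sorted largest to smallest: 44, 30, 22, 10, 8 bp.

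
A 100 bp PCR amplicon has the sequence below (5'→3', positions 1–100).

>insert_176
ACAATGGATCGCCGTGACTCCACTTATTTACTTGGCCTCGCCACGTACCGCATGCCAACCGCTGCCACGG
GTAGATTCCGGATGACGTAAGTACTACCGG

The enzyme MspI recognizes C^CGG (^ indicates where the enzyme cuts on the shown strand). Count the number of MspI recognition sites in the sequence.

CCGG occurs starting at positions 78, 97.
MspI cuts at 2 sites.

2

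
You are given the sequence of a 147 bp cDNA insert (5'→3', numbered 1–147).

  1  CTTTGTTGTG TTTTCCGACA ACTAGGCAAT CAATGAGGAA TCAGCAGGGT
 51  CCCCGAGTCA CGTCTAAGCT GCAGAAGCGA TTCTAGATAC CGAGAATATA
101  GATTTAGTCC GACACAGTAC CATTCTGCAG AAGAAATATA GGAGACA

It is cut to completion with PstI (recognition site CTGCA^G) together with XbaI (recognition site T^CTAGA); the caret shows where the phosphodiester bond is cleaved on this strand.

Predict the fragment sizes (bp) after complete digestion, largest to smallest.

73, 47, 18, 9 bp

PstI sites (CTGCAG) start at positions 69, 125.
PstI cuts after base 5 of each site (before the last base), so after positions 73, 129.
The XbaI site (TCTAGA) starts at position 82.
XbaI cuts after the first base of each site, so after position 82.
Combined cut positions: 73, 82, 129.
Linear molecule, 3 cuts → 4 fragments:
  1–73 → 73 bp
  74–82 → 9 bp
  83–129 → 47 bp
  130–147 → 18 bp
Sorted largest to smallest: 73, 47, 18, 9 bp.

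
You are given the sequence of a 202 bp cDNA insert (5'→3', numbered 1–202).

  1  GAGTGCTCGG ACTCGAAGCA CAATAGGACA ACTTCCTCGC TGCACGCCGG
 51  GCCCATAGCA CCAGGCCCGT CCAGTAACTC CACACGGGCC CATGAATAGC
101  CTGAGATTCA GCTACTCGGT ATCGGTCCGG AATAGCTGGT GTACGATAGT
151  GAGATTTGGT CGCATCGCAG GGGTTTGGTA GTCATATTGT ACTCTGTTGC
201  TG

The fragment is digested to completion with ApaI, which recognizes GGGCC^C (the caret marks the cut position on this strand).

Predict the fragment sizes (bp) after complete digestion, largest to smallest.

ApaI sites (GGGCCC) start at positions 49, 86.
ApaI cuts after base 5 of each site (before the last base), so after positions 53, 90.
Linear molecule, 2 cuts → 3 fragments:
  1–53 → 53 bp
  54–90 → 37 bp
  91–202 → 112 bp
Sorted largest to smallest: 112, 53, 37 bp.

112, 53, 37 bp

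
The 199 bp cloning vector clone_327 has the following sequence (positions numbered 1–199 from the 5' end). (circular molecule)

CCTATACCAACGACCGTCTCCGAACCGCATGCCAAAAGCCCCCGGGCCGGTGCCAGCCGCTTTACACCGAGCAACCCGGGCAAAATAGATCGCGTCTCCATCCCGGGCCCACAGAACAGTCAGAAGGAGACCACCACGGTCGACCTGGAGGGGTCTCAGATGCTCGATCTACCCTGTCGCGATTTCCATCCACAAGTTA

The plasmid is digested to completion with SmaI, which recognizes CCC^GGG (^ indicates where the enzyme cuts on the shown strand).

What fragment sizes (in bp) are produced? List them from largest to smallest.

138, 34, 27 bp

SmaI sites (CCCGGG) start at positions 41, 75, 102.
SmaI cuts after base 3 of each site, so after positions 43, 77, 104.
Circular molecule, 3 cuts → 3 fragments:
  44–77 → 34 bp
  78–104 → 27 bp
  105–199 then 1–43 → 95 + 43 = 138 bp
Sorted largest to smallest: 138, 34, 27 bp.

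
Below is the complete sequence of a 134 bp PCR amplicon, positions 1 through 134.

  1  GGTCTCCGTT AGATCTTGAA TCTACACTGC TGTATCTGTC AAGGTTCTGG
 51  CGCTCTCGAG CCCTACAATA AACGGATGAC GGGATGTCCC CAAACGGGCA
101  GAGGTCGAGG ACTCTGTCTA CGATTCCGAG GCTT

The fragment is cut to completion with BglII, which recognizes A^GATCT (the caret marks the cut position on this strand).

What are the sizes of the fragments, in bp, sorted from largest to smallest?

123, 11 bp

The BglII site (AGATCT) starts at position 11.
BglII cuts after the first base of each site, so after position 11.
Linear molecule, 1 cut → 2 fragments:
  1–11 → 11 bp
  12–134 → 123 bp
Sorted largest to smallest: 123, 11 bp.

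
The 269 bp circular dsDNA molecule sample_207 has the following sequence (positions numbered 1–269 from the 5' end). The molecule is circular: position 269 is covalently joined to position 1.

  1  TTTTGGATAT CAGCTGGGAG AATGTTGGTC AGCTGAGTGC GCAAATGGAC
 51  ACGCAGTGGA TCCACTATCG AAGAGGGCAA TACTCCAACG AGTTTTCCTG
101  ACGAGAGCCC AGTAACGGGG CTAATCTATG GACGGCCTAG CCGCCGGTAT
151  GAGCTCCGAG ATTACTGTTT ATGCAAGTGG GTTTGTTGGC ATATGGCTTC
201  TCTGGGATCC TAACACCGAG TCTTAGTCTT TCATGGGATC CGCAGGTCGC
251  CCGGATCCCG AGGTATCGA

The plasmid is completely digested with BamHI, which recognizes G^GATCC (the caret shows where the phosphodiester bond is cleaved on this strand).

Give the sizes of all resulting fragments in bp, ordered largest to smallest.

BamHI sites (GGATCC) start at positions 58, 205, 236, 253.
BamHI cuts after the first base of each site, so after positions 58, 205, 236, 253.
Circular molecule, 4 cuts → 4 fragments:
  59–205 → 147 bp
  206–236 → 31 bp
  237–253 → 17 bp
  254–269 then 1–58 → 16 + 58 = 74 bp
Sorted largest to smallest: 147, 74, 31, 17 bp.

147, 74, 31, 17 bp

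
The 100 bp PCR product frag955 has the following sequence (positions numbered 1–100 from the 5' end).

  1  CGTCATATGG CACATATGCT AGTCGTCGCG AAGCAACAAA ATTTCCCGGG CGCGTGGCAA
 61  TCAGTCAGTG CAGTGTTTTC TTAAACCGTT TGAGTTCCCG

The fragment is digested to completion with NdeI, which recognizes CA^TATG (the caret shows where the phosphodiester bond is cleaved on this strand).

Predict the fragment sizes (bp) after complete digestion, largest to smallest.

NdeI sites (CATATG) start at positions 4, 13.
NdeI cuts after base 2 of each site, so after positions 5, 14.
Linear molecule, 2 cuts → 3 fragments:
  1–5 → 5 bp
  6–14 → 9 bp
  15–100 → 86 bp
Sorted largest to smallest: 86, 9, 5 bp.

86, 9, 5 bp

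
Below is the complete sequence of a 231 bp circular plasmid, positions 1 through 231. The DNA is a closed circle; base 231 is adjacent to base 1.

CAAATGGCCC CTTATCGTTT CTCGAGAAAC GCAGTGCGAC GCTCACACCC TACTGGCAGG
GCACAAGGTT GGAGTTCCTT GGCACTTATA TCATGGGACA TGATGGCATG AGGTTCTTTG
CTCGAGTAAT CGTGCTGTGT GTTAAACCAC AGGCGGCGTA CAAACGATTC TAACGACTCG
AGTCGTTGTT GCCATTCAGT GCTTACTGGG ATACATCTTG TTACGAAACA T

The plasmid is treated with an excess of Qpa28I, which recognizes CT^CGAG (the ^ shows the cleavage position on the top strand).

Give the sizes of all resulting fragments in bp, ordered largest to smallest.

100, 75, 56 bp

Qpa28I sites (CTCGAG) start at positions 21, 121, 177.
Qpa28I cuts after base 2 of each site, so after positions 22, 122, 178.
Circular molecule, 3 cuts → 3 fragments:
  23–122 → 100 bp
  123–178 → 56 bp
  179–231 then 1–22 → 53 + 22 = 75 bp
Sorted largest to smallest: 100, 75, 56 bp.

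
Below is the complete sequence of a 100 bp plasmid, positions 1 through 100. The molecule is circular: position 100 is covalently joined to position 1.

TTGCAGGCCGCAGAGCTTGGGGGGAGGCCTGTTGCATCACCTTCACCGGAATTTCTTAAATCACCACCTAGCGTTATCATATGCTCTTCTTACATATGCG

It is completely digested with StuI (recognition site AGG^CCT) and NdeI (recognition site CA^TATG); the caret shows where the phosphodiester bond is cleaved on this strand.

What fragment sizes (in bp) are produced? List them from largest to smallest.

The StuI site (AGGCCT) starts at position 25.
StuI cuts after base 3 of each site, so after position 27.
NdeI sites (CATATG) start at positions 78, 93.
NdeI cuts after base 2 of each site, so after positions 79, 94.
Combined cut positions: 27, 79, 94.
Circular molecule, 3 cuts → 3 fragments:
  28–79 → 52 bp
  80–94 → 15 bp
  95–100 then 1–27 → 6 + 27 = 33 bp
Sorted largest to smallest: 52, 33, 15 bp.

52, 33, 15 bp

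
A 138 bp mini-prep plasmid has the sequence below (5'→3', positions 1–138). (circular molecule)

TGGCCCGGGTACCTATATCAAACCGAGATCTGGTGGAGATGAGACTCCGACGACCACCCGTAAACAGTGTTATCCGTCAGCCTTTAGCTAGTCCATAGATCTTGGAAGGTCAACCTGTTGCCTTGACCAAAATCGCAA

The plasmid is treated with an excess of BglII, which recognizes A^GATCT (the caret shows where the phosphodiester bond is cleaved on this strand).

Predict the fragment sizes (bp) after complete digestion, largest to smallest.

BglII sites (AGATCT) start at positions 26, 97.
BglII cuts after the first base of each site, so after positions 26, 97.
Circular molecule, 2 cuts → 2 fragments:
  27–97 → 71 bp
  98–138 then 1–26 → 41 + 26 = 67 bp
Sorted largest to smallest: 71, 67 bp.

71, 67 bp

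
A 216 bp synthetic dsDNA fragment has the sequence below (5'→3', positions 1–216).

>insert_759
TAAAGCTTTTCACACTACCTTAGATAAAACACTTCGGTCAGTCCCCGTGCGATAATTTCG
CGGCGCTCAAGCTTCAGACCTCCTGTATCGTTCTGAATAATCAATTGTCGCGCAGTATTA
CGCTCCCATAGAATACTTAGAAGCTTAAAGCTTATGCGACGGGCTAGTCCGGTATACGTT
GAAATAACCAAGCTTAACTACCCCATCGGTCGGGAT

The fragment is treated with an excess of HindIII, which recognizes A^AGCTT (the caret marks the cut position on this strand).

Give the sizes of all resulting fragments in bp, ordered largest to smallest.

72, 66, 42, 26, 7, 3 bp

HindIII sites (AAGCTT) start at positions 3, 69, 141, 148, 190.
HindIII cuts after the first base of each site, so after positions 3, 69, 141, 148, 190.
Linear molecule, 5 cuts → 6 fragments:
  1–3 → 3 bp
  4–69 → 66 bp
  70–141 → 72 bp
  142–148 → 7 bp
  149–190 → 42 bp
  191–216 → 26 bp
Sorted largest to smallest: 72, 66, 42, 26, 7, 3 bp.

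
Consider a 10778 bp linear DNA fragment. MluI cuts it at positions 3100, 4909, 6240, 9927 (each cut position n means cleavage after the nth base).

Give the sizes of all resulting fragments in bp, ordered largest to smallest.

Linear molecule, 4 cuts → 5 fragments:
  3100 − 0 = 3100 bp
  4909 − 3100 = 1809 bp
  6240 − 4909 = 1331 bp
  9927 − 6240 = 3687 bp
  10778 − 9927 = 851 bp
Sorted largest to smallest: 3687, 3100, 1809, 1331, 851 bp.

3687, 3100, 1809, 1331, 851 bp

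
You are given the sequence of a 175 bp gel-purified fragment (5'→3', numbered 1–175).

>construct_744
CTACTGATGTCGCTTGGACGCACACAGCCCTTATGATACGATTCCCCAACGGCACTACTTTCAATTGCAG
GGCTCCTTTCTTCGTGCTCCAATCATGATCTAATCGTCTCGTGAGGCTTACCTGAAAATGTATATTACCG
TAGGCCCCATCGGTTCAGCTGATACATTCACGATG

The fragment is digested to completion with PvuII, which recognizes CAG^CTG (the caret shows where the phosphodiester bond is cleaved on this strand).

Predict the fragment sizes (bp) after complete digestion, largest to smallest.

The PvuII site (CAGCTG) starts at position 156.
PvuII cuts after base 3 of each site, so after position 158.
Linear molecule, 1 cut → 2 fragments:
  1–158 → 158 bp
  159–175 → 17 bp
Sorted largest to smallest: 158, 17 bp.

158, 17 bp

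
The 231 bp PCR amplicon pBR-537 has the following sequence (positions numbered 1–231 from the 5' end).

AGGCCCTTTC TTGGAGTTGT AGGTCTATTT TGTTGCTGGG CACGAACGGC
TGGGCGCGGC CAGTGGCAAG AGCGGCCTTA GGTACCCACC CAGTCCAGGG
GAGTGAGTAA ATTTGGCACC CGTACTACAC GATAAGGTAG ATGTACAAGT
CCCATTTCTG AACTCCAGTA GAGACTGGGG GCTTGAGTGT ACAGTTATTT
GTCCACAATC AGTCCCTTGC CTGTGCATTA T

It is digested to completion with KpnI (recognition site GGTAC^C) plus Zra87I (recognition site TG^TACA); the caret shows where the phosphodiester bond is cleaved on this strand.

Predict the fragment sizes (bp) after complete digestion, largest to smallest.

The KpnI site (GGTACC) starts at position 81.
KpnI cuts after base 5 of each site (before the last base), so after position 85.
Zra87I sites (TGTACA) start at positions 142, 188.
Zra87I cuts after base 2 of each site, so after positions 143, 189.
Combined cut positions: 85, 143, 189.
Linear molecule, 3 cuts → 4 fragments:
  1–85 → 85 bp
  86–143 → 58 bp
  144–189 → 46 bp
  190–231 → 42 bp
Sorted largest to smallest: 85, 58, 46, 42 bp.

85, 58, 46, 42 bp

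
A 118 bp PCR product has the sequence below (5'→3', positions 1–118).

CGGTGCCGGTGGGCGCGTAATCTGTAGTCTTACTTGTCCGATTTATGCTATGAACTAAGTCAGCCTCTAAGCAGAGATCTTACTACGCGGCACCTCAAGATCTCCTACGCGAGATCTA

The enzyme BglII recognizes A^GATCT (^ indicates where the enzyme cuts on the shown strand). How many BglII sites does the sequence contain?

AGATCT occurs starting at positions 75, 98, 112.
BglII cuts at 3 sites.

3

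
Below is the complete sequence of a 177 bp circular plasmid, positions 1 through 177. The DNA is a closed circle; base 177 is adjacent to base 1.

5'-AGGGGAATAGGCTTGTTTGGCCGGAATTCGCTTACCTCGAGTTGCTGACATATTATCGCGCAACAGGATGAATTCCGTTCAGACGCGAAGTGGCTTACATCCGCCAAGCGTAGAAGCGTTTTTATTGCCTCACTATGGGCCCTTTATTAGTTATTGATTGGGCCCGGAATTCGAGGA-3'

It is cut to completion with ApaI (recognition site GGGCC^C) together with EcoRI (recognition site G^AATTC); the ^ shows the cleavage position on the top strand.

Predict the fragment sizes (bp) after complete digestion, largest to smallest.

71, 46, 34, 23, 3 bp

ApaI sites (GGGCCC) start at positions 137, 160.
ApaI cuts after base 5 of each site (before the last base), so after positions 141, 164.
EcoRI sites (GAATTC) start at positions 24, 70, 167.
EcoRI cuts after the first base of each site, so after positions 24, 70, 167.
Combined cut positions: 24, 70, 141, 164, 167.
Circular molecule, 5 cuts → 5 fragments:
  25–70 → 46 bp
  71–141 → 71 bp
  142–164 → 23 bp
  165–167 → 3 bp
  168–177 then 1–24 → 10 + 24 = 34 bp
Sorted largest to smallest: 71, 46, 34, 23, 3 bp.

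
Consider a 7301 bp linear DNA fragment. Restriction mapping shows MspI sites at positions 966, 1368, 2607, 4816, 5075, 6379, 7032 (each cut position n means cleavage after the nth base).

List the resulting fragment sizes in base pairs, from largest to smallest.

Linear molecule, 7 cuts → 8 fragments:
  966 − 0 = 966 bp
  1368 − 966 = 402 bp
  2607 − 1368 = 1239 bp
  4816 − 2607 = 2209 bp
  5075 − 4816 = 259 bp
  6379 − 5075 = 1304 bp
  7032 − 6379 = 653 bp
  7301 − 7032 = 269 bp
Sorted largest to smallest: 2209, 1304, 1239, 966, 653, 402, 269, 259 bp.

2209, 1304, 1239, 966, 653, 402, 269, 259 bp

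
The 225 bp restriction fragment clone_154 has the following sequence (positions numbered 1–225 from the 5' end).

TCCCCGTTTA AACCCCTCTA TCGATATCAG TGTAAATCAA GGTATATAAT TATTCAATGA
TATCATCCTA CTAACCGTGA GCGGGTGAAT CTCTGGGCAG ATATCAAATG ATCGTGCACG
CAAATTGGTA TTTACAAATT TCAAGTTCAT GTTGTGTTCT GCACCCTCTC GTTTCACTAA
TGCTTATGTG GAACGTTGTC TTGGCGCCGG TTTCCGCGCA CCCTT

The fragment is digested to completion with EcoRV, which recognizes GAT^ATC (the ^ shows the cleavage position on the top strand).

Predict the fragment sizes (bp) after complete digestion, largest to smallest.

EcoRV sites (GATATC) start at positions 23, 59, 100.
EcoRV cuts after base 3 of each site, so after positions 25, 61, 102.
Linear molecule, 3 cuts → 4 fragments:
  1–25 → 25 bp
  26–61 → 36 bp
  62–102 → 41 bp
  103–225 → 123 bp
Sorted largest to smallest: 123, 41, 36, 25 bp.

123, 41, 36, 25 bp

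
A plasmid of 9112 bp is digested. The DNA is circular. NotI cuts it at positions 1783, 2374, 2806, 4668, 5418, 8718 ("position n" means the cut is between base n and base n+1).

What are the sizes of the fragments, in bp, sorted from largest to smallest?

Circular molecule, 6 cuts → 6 fragments:
  2374 − 1783 = 591 bp
  2806 − 2374 = 432 bp
  4668 − 2806 = 1862 bp
  5418 − 4668 = 750 bp
  8718 − 5418 = 3300 bp
  wrap: 9112 − 8718 + 1783 = 2177 bp
Sorted largest to smallest: 3300, 2177, 1862, 750, 591, 432 bp.

3300, 2177, 1862, 750, 591, 432 bp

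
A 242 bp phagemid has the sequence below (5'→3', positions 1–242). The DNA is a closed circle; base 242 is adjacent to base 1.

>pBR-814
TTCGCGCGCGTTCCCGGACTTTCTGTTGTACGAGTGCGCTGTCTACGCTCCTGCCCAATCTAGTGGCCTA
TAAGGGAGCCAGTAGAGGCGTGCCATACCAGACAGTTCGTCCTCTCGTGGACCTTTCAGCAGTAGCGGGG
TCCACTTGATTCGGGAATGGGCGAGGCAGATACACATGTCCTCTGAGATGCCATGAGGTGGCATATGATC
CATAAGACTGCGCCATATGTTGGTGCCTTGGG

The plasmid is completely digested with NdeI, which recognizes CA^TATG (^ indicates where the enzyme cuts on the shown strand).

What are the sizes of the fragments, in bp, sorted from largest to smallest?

NdeI sites (CATATG) start at positions 202, 224.
NdeI cuts after base 2 of each site, so after positions 203, 225.
Circular molecule, 2 cuts → 2 fragments:
  204–225 → 22 bp
  226–242 then 1–203 → 17 + 203 = 220 bp
Sorted largest to smallest: 220, 22 bp.

220, 22 bp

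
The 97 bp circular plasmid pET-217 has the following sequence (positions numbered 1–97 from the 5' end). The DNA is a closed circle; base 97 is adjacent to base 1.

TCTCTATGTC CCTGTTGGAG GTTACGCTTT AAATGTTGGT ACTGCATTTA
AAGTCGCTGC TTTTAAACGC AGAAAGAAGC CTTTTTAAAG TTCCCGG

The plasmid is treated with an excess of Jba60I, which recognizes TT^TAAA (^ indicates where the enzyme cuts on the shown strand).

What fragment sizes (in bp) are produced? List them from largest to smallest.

41, 22, 19, 15 bp

Jba60I sites (TTTAAA) start at positions 28, 47, 62, 84.
Jba60I cuts after base 2 of each site, so after positions 29, 48, 63, 85.
Circular molecule, 4 cuts → 4 fragments:
  30–48 → 19 bp
  49–63 → 15 bp
  64–85 → 22 bp
  86–97 then 1–29 → 12 + 29 = 41 bp
Sorted largest to smallest: 41, 22, 19, 15 bp.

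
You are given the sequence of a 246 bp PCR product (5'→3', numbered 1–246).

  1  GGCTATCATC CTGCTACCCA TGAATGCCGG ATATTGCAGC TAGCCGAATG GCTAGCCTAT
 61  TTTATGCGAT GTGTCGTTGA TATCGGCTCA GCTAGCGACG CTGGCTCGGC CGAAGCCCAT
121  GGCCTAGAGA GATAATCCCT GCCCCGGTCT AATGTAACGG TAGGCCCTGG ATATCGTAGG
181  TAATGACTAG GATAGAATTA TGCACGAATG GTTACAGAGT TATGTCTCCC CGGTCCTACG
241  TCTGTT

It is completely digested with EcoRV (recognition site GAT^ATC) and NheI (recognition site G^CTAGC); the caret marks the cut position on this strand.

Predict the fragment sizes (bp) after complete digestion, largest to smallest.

EcoRV sites (GATATC) start at positions 79, 170.
EcoRV cuts after base 3 of each site, so after positions 81, 172.
NheI sites (GCTAGC) start at positions 39, 51, 91.
NheI cuts after the first base of each site, so after positions 39, 51, 91.
Combined cut positions: 39, 51, 81, 91, 172.
Linear molecule, 5 cuts → 6 fragments:
  1–39 → 39 bp
  40–51 → 12 bp
  52–81 → 30 bp
  82–91 → 10 bp
  92–172 → 81 bp
  173–246 → 74 bp
Sorted largest to smallest: 81, 74, 39, 30, 12, 10 bp.

81, 74, 39, 30, 12, 10 bp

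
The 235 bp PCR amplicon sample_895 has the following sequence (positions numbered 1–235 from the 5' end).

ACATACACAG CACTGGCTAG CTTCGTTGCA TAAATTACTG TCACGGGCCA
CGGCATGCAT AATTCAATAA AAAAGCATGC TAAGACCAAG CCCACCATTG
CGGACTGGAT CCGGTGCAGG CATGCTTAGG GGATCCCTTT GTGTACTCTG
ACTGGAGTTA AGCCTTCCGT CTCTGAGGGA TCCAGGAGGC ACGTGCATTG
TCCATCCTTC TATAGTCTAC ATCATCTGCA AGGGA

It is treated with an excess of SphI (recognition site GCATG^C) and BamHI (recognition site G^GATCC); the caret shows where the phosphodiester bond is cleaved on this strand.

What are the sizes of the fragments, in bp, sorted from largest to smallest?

SphI sites (GCATGC) start at positions 53, 75, 120.
SphI cuts after base 5 of each site (before the last base), so after positions 57, 79, 124.
BamHI sites (GGATCC) start at positions 107, 131, 178.
BamHI cuts after the first base of each site, so after positions 107, 131, 178.
Combined cut positions: 57, 79, 107, 124, 131, 178.
Linear molecule, 6 cuts → 7 fragments:
  1–57 → 57 bp
  58–79 → 22 bp
  80–107 → 28 bp
  108–124 → 17 bp
  125–131 → 7 bp
  132–178 → 47 bp
  179–235 → 57 bp
Sorted largest to smallest: 57, 57, 47, 28, 22, 17, 7 bp.

57, 57, 47, 28, 22, 17, 7 bp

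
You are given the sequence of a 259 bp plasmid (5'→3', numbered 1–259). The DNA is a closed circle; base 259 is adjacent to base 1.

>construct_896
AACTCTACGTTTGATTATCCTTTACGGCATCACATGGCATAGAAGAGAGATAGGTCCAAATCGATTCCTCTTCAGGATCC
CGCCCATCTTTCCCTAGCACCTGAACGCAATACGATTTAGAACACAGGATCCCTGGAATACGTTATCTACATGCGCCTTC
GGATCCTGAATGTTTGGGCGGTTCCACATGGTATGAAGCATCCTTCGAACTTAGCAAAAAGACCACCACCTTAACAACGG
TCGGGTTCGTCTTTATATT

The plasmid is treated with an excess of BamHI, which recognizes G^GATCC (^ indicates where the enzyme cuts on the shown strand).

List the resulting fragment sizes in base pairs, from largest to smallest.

BamHI sites (GGATCC) start at positions 75, 127, 161.
BamHI cuts after the first base of each site, so after positions 75, 127, 161.
Circular molecule, 3 cuts → 3 fragments:
  76–127 → 52 bp
  128–161 → 34 bp
  162–259 then 1–75 → 98 + 75 = 173 bp
Sorted largest to smallest: 173, 52, 34 bp.

173, 52, 34 bp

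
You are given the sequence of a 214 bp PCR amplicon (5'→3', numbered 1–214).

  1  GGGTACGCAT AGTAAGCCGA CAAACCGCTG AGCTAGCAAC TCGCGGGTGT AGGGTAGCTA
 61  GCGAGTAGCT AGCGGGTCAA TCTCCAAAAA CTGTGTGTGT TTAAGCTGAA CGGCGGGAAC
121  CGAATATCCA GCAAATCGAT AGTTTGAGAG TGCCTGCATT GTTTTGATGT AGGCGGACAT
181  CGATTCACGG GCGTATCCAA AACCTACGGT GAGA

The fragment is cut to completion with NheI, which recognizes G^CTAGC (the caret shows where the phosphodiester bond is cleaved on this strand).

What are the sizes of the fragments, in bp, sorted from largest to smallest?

146, 32, 25, 11 bp

NheI sites (GCTAGC) start at positions 32, 57, 68.
NheI cuts after the first base of each site, so after positions 32, 57, 68.
Linear molecule, 3 cuts → 4 fragments:
  1–32 → 32 bp
  33–57 → 25 bp
  58–68 → 11 bp
  69–214 → 146 bp
Sorted largest to smallest: 146, 32, 25, 11 bp.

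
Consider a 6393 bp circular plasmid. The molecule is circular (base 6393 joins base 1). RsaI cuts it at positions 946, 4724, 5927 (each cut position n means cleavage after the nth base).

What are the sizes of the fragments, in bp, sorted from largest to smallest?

3778, 1412, 1203 bp

Circular molecule, 3 cuts → 3 fragments:
  4724 − 946 = 3778 bp
  5927 − 4724 = 1203 bp
  wrap: 6393 − 5927 + 946 = 1412 bp
Sorted largest to smallest: 3778, 1412, 1203 bp.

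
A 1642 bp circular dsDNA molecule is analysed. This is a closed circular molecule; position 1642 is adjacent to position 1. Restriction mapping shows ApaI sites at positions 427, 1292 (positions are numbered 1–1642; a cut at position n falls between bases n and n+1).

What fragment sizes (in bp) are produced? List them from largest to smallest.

865, 777 bp

Circular molecule, 2 cuts → 2 fragments:
  1292 − 427 = 865 bp
  wrap: 1642 − 1292 + 427 = 777 bp
Sorted largest to smallest: 865, 777 bp.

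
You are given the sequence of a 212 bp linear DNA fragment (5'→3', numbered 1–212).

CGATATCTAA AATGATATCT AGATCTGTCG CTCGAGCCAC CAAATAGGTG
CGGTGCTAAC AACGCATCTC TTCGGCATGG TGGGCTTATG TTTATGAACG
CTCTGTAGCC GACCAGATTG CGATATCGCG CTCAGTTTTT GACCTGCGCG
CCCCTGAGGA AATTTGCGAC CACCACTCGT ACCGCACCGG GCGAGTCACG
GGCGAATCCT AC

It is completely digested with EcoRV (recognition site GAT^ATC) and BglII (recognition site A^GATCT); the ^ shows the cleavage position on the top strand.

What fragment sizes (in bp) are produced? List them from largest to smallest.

103, 88, 12, 5, 4 bp

EcoRV sites (GATATC) start at positions 2, 14, 122.
EcoRV cuts after base 3 of each site, so after positions 4, 16, 124.
The BglII site (AGATCT) starts at position 21.
BglII cuts after the first base of each site, so after position 21.
Combined cut positions: 4, 16, 21, 124.
Linear molecule, 4 cuts → 5 fragments:
  1–4 → 4 bp
  5–16 → 12 bp
  17–21 → 5 bp
  22–124 → 103 bp
  125–212 → 88 bp
Sorted largest to smallest: 103, 88, 12, 5, 4 bp.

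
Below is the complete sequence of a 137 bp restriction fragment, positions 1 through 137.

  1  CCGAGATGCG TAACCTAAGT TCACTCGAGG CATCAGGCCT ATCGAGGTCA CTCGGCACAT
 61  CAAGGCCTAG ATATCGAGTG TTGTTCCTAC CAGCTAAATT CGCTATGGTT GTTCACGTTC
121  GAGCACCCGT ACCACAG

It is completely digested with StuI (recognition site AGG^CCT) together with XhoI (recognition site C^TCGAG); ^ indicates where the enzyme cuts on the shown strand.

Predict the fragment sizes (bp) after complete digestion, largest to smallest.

72, 28, 24, 13 bp

StuI sites (AGGCCT) start at positions 35, 63.
StuI cuts after base 3 of each site, so after positions 37, 65.
The XhoI site (CTCGAG) starts at position 24.
XhoI cuts after the first base of each site, so after position 24.
Combined cut positions: 24, 37, 65.
Linear molecule, 3 cuts → 4 fragments:
  1–24 → 24 bp
  25–37 → 13 bp
  38–65 → 28 bp
  66–137 → 72 bp
Sorted largest to smallest: 72, 28, 24, 13 bp.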